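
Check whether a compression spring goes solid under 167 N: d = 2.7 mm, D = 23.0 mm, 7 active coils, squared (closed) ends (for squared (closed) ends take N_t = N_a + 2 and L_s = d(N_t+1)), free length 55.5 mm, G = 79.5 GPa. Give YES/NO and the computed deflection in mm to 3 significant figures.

NO, δ = 26.9 mm

k = Gd⁴/(8D³N_a) = (79.5×10³)(2.7⁴)/(8·23.0³·7) = 6.2008 N/mm
N_t = 9; L_s = 2.7·10 = 27 mm; δ_solid = L₀ − L_s = 55.5 − 27 = 28.5 mm
δ = F/k = 167/6.2008 = 26.932 mm
δ < δ_solid → spring does not go solid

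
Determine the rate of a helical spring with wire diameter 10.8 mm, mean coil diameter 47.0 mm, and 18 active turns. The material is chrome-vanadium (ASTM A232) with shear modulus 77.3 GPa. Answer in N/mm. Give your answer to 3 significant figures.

70.3 N/mm

k = Gd⁴/(8D³N_a) = (77.3×10³ × 10.8⁴) / (8 × 47.0³ × 18)
  = 1.05166e+09 / 1.49505e+07 = 70.343 N/mm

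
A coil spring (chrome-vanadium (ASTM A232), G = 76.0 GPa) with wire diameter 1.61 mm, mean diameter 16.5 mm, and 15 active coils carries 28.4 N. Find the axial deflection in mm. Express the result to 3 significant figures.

k = Gd⁴/(8D³N_a) = (76.0×10³)(1.61⁴)/(8·16.5³·15) = 0.94729 N/mm
δ = F/k = 28.4 / 0.94729 = 29.98 mm

30.0 mm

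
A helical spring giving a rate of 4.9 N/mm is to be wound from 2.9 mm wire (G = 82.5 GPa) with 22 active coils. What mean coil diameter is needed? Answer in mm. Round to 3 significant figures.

18.9 mm

D = (Gd⁴/(8N_a·k))^(1/3) = (82.5×10³·2.9⁴/(8·22·4.9))^(1/3)
  = (6766.08)^(1/3) = 18.9138 mm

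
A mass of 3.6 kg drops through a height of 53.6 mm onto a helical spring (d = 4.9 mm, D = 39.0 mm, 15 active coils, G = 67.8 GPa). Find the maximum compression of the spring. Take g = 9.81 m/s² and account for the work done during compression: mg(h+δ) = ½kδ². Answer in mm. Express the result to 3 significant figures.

k = Gd⁴/(8D³N_a) = (67.8×10³)(4.9⁴)/(8·39.0³·15) = 5.4908 N/mm
W = mg = 3.6 × 9.81 = 35.316 N
½kδ² − Wδ − Wh = 0 → δ = (W + √(W² + 2kWh))/k
δ = (35.316 + √(1247.2 + 20787.6))/5.4908 = (35.316 + 148.44)/5.4908 = 33.466 mm

33.5 mm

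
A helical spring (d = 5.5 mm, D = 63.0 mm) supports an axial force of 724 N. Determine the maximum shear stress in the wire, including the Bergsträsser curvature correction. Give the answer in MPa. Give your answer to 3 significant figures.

Spring index C = D/d = 63.0/5.5 = 11.4545
K_B = (4C+2)/(4C−3) = 47.818/42.818 = 1.1168
τ₀ = 8FD/(πd³) = 8·724·63.0/(π·5.5³) = 364896/522.68 = 698.12 MPa
τ_max = K·τ₀ = 1.1168 × 698.12 = 779.64 MPa

780 MPa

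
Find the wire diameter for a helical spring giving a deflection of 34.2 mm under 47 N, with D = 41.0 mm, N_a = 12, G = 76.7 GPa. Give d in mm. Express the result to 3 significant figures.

3.30 mm

Required rate k = F/δ = 47/34.2 = 1.3743 N/mm
d = (8D³N_a·k / G)^(1/4) = (8·41.0³·12·1.3743 / (76.7×10³))^0.25
  = (118.55)^0.25 = 3.2997 mm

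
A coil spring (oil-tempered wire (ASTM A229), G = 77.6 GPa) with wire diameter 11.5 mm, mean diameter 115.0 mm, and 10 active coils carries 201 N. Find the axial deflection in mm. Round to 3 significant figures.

18.0 mm

k = Gd⁴/(8D³N_a) = (77.6×10³)(11.5⁴)/(8·115.0³·10) = 11.155 N/mm
δ = F/k = 201 / 11.155 = 18.019 mm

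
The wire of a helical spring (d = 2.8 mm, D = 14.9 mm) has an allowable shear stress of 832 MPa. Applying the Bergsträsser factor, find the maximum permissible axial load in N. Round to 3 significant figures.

C = D/d = 14.9/2.8 = 5.3214
K_B = (4C+2)/(4C−3) = 23.286/18.286 = 1.2734
τ_max = K·8FD/(πd³) → F_max = τ_allow·πd³/(8DK)
F_max = 832·π·2.8³/(8·14.9·1.2734) = 57378/151.79 = 378 N

378 N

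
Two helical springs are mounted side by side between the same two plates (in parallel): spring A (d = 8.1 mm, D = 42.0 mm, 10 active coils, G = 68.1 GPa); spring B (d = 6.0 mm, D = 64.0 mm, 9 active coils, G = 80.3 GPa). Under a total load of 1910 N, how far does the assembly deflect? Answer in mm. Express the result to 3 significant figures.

34.7 mm

k_A = Gd⁴/(8D³N_a) = (68.1×10³)(8.1⁴)/(8·42.0³·10) = 49.459 N/mm
k_B = Gd⁴/(8D³N_a) = (80.3×10³)(6.0⁴)/(8·64.0³·9) = 5.5138 N/mm
Parallel: k_eq = 49.459 + 5.5138 = 54.973 N/mm
δ = F/k_eq = 1910/54.973 = 34.744 mm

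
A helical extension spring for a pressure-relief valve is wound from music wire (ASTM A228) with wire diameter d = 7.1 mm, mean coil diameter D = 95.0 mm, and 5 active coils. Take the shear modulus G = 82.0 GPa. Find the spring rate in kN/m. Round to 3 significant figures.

k = Gd⁴/(8D³N_a) = (82.0×10³ × 7.1⁴) / (8 × 95.0³ × 5)
  = 2.08376e+08 / 3.4295e+07 = 6.076 N/mm

6.08 kN/m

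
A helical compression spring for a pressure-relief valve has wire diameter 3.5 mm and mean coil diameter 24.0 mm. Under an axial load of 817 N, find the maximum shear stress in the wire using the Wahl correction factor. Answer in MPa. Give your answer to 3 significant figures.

Spring index C = D/d = 24.0/3.5 = 6.8571
K_W = (4C−1)/(4C−4) + 0.615/C = 26.429/23.429 + 0.0897 = 1.2177
τ₀ = 8FD/(πd³) = 8·817·24.0/(π·3.5³) = 156864/134.7 = 1164.6 MPa
τ_max = K·τ₀ = 1.2177 × 1164.6 = 1418.2 MPa

1420 MPa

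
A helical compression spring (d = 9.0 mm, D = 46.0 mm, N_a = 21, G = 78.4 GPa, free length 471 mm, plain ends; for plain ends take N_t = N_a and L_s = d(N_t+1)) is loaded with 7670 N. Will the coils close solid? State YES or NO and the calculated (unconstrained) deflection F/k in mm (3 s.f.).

NO, δ = 244 mm

k = Gd⁴/(8D³N_a) = (78.4×10³)(9.0⁴)/(8·46.0³·21) = 31.456 N/mm
N_t = 21; L_s = 9.0·22 = 198 mm; δ_solid = L₀ − L_s = 471 − 198 = 273 mm
δ = F/k = 7670/31.456 = 243.83 mm
δ < δ_solid → spring does not go solid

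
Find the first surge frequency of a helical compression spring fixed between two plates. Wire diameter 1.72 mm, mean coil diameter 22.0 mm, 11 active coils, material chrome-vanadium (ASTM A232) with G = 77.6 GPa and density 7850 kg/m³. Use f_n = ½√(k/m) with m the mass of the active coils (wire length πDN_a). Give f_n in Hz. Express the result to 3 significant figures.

k = Gd⁴/(8D³N_a) = (77.6×10³)(1.72⁴)/(8·22.0³·11) = 0.72481 N/mm = 724.81 N/m
Wire length L = πDN_a = π·22.0·11 = 760.27 mm
m = ρ·(πd²/4)·L = 7850 × 2.3235×10⁻⁶ m² × 0.76027 m = 0.013867 kg
f_n = ½√(k/m) = 0.5·√(724.81/0.013867) = 0.5·√(52269) = 114.31 Hz

114 Hz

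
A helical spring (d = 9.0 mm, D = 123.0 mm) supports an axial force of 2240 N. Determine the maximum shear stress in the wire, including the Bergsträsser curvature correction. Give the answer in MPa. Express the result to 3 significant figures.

1060 MPa

Spring index C = D/d = 123.0/9.0 = 13.6667
K_B = (4C+2)/(4C−3) = 56.667/51.667 = 1.0968
τ₀ = 8FD/(πd³) = 8·2240·123.0/(π·9.0³) = 2.20416e+06/2290.2 = 962.42 MPa
τ_max = K·τ₀ = 1.0968 × 962.42 = 1055.6 MPa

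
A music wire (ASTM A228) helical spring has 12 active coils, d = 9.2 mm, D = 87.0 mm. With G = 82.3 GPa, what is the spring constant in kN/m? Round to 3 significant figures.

k = Gd⁴/(8D³N_a) = (82.3×10³ × 9.2⁴) / (8 × 87.0³ × 12)
  = 5.89591e+08 / 6.32163e+07 = 9.3266 N/mm

9.33 kN/m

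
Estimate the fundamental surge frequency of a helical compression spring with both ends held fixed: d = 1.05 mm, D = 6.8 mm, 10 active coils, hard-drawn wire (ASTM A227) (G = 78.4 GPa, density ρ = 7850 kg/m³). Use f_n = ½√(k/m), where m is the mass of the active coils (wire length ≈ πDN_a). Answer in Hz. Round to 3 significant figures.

808 Hz

k = Gd⁴/(8D³N_a) = (78.4×10³)(1.05⁴)/(8·6.8³·10) = 3.7884 N/mm = 3788.4 N/m
Wire length L = πDN_a = π·6.8·10 = 213.63 mm
m = ρ·(πd²/4)·L = 7850 × 0.8659×10⁻⁶ m² × 0.21363 m = 0.0014521 kg
f_n = ½√(k/m) = 0.5·√(3788.4/0.0014521) = 0.5·√(2.6089e+06) = 807.61 Hz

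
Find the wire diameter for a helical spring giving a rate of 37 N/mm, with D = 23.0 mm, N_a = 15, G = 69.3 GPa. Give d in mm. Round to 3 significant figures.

5.28 mm

d = (8D³N_a·k / G)^(1/4) = (8·23.0³·15·37 / (69.3×10³))^0.25
  = (779.53)^0.25 = 5.2839 mm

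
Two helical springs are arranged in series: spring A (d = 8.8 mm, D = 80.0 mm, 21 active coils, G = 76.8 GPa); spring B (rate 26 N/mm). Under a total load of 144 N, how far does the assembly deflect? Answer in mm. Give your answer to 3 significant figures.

32.4 mm

k_A = Gd⁴/(8D³N_a) = (76.8×10³)(8.8⁴)/(8·80.0³·21) = 5.3544 N/mm
Series: 1/k_eq = 1/5.3544 + 1/26 = 0.22522; k_eq = 4.44 N/mm
δ = F/k_eq = 144/4.44 = 32.432 mm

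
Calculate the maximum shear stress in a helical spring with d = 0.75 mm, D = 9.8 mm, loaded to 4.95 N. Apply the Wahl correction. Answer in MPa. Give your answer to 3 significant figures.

325 MPa

Spring index C = D/d = 9.8/0.75 = 13.0667
K_W = (4C−1)/(4C−4) + 0.615/C = 51.267/48.267 + 0.0471 = 1.1092
τ₀ = 8FD/(πd³) = 8·4.95·9.8/(π·0.75³) = 388.08/1.3254 = 292.81 MPa
τ_max = K·τ₀ = 1.1092 × 292.81 = 324.79 MPa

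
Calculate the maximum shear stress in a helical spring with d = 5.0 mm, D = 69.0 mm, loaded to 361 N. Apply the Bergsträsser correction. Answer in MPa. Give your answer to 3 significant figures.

556 MPa

Spring index C = D/d = 69.0/5.0 = 13.8000
K_B = (4C+2)/(4C−3) = 57.200/52.200 = 1.0958
τ₀ = 8FD/(πd³) = 8·361·69.0/(π·5.0³) = 199272/392.7 = 507.44 MPa
τ_max = K·τ₀ = 1.0958 × 507.44 = 556.05 MPa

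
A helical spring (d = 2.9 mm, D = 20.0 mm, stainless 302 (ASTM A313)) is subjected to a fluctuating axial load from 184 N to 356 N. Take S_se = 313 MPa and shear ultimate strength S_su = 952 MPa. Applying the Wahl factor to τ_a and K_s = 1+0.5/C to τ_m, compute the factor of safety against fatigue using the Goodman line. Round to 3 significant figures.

C = D/d = 20.0/2.9 = 6.8966; K_W = (4C−1)/(4C−4)+0.615/C = 1.2164; K_s = 1+0.5/C = 1.0725
F_a = (F_max−F_min)/2 = 86 N; F_m = (F_max+F_min)/2 = 270 N
τ_a = K_W·8F_aD/(πd³) = 1.2164 × 179.59 = 218.44 MPa
τ_m = K_s·8F_mD/(πd³) = 1.0725 × 563.82 = 604.7 MPa
Goodman: 1/n_f = τ_a/S_se + τ_m/S_su = 218.44/313 + 604.7/952 = 0.69790 + 0.63518 = 1.3331
n_f = 1/1.3331 = 0.7501

0.750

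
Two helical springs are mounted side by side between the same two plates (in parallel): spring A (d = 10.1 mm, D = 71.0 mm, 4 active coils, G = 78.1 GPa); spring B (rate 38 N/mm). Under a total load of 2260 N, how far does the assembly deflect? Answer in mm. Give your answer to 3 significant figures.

20.7 mm

k_A = Gd⁴/(8D³N_a) = (78.1×10³)(10.1⁴)/(8·71.0³·4) = 70.96 N/mm
Parallel: k_eq = 70.96 + 38 = 108.96 N/mm
δ = F/k_eq = 2260/108.96 = 20.742 mm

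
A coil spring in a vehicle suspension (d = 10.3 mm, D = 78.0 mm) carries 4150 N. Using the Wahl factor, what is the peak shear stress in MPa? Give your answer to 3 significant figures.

902 MPa

Spring index C = D/d = 78.0/10.3 = 7.5728
K_W = (4C−1)/(4C−4) + 0.615/C = 29.291/26.291 + 0.0812 = 1.1953
τ₀ = 8FD/(πd³) = 8·4150·78.0/(π·10.3³) = 2.5896e+06/3432.9 = 754.35 MPa
τ_max = K·τ₀ = 1.1953 × 754.35 = 901.68 MPa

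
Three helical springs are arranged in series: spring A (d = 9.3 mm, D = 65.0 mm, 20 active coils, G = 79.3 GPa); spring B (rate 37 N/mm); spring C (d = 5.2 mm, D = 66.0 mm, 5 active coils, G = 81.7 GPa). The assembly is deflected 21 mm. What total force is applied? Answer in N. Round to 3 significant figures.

k_A = Gd⁴/(8D³N_a) = (79.3×10³)(9.3⁴)/(8·65.0³·20) = 13.5 N/mm
k_C = Gd⁴/(8D³N_a) = (81.7×10³)(5.2⁴)/(8·66.0³·5) = 5.1945 N/mm
Series: 1/k_eq = 1/13.5 + 1/37 + 1/5.1945 = 0.29361; k_eq = 3.4059 N/mm
F = k_eq·δ = 3.4059·21 = 71.523 N

71.5 N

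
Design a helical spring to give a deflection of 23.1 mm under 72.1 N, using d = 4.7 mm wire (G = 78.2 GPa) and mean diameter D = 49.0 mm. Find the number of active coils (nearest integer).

13

Required rate k = F/δ = 72.1/23.1 = 3.1212 N/mm
N_a = Gd⁴/(8D³k) = (78.2×10³ × 4.7⁴)/(8 × 49.0³ × 3.1212)
    = 3.81591e+07 / 2.93766e+06 = 12.99 → 13 coils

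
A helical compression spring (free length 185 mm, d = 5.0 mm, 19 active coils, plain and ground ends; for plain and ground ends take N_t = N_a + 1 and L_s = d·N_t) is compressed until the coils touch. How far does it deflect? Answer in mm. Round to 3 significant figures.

85.0 mm

N_t = 20; L_s = 5.0·20 = 100 mm
δ_solid = L₀ − L_s = 185 − 100 = 85 mm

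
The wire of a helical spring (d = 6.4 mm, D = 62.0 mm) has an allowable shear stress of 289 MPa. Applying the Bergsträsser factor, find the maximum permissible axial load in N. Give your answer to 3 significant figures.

421 N

C = D/d = 62.0/6.4 = 9.6875
K_B = (4C+2)/(4C−3) = 40.750/35.750 = 1.1399
τ_max = K·8FD/(πd³) → F_max = τ_allow·πd³/(8DK)
F_max = 289·π·6.4³/(8·62.0·1.1399) = 2.3801e+05/565.37 = 420.97 N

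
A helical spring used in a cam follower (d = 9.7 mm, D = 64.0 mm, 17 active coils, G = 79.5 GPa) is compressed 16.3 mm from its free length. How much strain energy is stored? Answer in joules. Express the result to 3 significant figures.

k = Gd⁴/(8D³N_a) = (79.5×10³)(9.7⁴)/(8·64.0³·17) = 19.741 N/mm
U = ½kδ² = 0.5 × 19.741 × 16.3² = 2622.5 N·mm = 2.6225 J

2.62 J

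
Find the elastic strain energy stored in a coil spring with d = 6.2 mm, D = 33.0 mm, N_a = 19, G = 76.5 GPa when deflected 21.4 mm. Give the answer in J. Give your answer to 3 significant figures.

4.74 J

k = Gd⁴/(8D³N_a) = (76.5×10³)(6.2⁴)/(8·33.0³·19) = 20.694 N/mm
U = ½kδ² = 0.5 × 20.694 × 21.4² = 4738.5 N·mm = 4.7385 J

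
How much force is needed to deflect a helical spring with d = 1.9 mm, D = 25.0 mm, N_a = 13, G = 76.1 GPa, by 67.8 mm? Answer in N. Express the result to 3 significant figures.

k = Gd⁴/(8D³N_a) = (76.1×10³)(1.9⁴)/(8·25.0³·13) = 0.6103 N/mm
F = k·δ = 0.6103 × 67.8 = 41.379 N

41.4 N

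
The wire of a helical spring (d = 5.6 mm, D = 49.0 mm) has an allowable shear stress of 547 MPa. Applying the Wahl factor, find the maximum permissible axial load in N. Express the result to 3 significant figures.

C = D/d = 49.0/5.6 = 8.7500
K_W = (4C−1)/(4C−4) + 0.615/C = 34.000/31.000 + 0.0703 = 1.1671
τ_max = K·8FD/(πd³) → F_max = τ_allow·πd³/(8DK)
F_max = 547·π·5.6³/(8·49.0·1.1671) = 3.0179e+05/457.49 = 659.66 N

660 N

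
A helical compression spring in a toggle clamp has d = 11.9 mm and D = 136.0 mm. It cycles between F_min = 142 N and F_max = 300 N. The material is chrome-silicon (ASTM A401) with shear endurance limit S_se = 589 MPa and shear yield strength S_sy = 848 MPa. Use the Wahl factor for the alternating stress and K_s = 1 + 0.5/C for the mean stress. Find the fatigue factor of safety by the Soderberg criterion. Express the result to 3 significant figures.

11.5

C = D/d = 136.0/11.9 = 11.4286; K_W = (4C−1)/(4C−4)+0.615/C = 1.1257; K_s = 1+0.5/C = 1.0437
F_a = (F_max−F_min)/2 = 79 N; F_m = (F_max+F_min)/2 = 221 N
τ_a = K_W·8F_aD/(πd³) = 1.1257 × 16.235 = 18.277 MPa
τ_m = K_s·8F_mD/(πd³) = 1.0437 × 45.418 = 47.405 MPa
Soderberg: 1/n_f = τ_a/S_se + τ_m/S_sy = 18.277/589 + 47.405/848 = 0.03103 + 0.05590 = 0.086933
n_f = 1/0.086933 = 11.5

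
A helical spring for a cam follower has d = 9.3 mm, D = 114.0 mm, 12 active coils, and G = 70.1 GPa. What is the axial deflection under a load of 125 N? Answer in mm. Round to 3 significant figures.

33.9 mm

k = Gd⁴/(8D³N_a) = (70.1×10³)(9.3⁴)/(8·114.0³·12) = 3.6869 N/mm
δ = F/k = 125 / 3.6869 = 33.904 mm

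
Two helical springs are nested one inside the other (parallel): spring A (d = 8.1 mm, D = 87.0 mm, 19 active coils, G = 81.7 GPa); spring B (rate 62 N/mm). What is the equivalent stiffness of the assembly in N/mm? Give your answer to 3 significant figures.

65.5 N/mm

k_A = Gd⁴/(8D³N_a) = (81.7×10³)(8.1⁴)/(8·87.0³·19) = 3.5137 N/mm
Parallel: k_eq = 3.5137 + 62 = 65.514 N/mm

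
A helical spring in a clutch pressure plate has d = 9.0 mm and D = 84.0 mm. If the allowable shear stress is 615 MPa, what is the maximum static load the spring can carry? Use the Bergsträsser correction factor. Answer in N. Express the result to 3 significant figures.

1830 N

C = D/d = 84.0/9.0 = 9.3333
K_B = (4C+2)/(4C−3) = 39.333/34.333 = 1.1456
τ_max = K·8FD/(πd³) → F_max = τ_allow·πd³/(8DK)
F_max = 615·π·9.0³/(8·84.0·1.1456) = 1.4085e+06/769.86 = 1829.5 N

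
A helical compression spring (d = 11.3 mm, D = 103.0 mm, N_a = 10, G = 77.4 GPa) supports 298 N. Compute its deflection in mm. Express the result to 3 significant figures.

20.6 mm

k = Gd⁴/(8D³N_a) = (77.4×10³)(11.3⁴)/(8·103.0³·10) = 14.436 N/mm
δ = F/k = 298 / 14.436 = 20.643 mm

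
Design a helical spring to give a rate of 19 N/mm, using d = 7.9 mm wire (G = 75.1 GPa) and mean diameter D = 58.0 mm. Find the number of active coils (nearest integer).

N_a = Gd⁴/(8D³k) = (75.1×10³ × 7.9⁴)/(8 × 58.0³ × 19)
    = 2.92515e+08 / 2.9657e+07 = 9.863 → 10 coils

10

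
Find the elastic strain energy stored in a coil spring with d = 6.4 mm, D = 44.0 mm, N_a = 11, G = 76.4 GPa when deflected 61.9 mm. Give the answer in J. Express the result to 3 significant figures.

32.8 J

k = Gd⁴/(8D³N_a) = (76.4×10³)(6.4⁴)/(8·44.0³·11) = 17.099 N/mm
U = ½kδ² = 0.5 × 17.099 × 61.9² = 32758 N·mm = 32.758 J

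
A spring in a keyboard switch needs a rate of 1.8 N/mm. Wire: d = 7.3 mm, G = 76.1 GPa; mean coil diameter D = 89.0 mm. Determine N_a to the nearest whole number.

21

N_a = Gd⁴/(8D³k) = (76.1×10³ × 7.3⁴)/(8 × 89.0³ × 1.8)
    = 2.16111e+08 / 1.01516e+07 = 21.29 → 21 coils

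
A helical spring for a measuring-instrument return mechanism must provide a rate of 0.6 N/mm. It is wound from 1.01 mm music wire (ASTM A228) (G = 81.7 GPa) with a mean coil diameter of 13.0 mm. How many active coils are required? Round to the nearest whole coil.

N_a = Gd⁴/(8D³k) = (81.7×10³ × 1.01⁴)/(8 × 13.0³ × 0.6)
    = 85017.3 / 10545.6 = 8.062 → 8 coils

8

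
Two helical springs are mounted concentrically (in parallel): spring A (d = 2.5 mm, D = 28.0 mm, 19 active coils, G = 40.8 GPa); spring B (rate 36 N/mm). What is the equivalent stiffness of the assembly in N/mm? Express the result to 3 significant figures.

k_A = Gd⁴/(8D³N_a) = (40.8×10³)(2.5⁴)/(8·28.0³·19) = 0.47764 N/mm
Parallel: k_eq = 0.47764 + 36 = 36.478 N/mm

36.5 N/mm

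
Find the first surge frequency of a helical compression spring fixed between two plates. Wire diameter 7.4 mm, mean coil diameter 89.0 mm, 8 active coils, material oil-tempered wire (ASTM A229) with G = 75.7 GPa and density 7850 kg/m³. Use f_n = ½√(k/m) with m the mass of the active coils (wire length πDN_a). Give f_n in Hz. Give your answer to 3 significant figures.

40.8 Hz

k = Gd⁴/(8D³N_a) = (75.7×10³)(7.4⁴)/(8·89.0³·8) = 5.0312 N/mm = 5031.2 N/m
Wire length L = πDN_a = π·89.0·8 = 2236.8 mm
m = ρ·(πd²/4)·L = 7850 × 43.008×10⁻⁶ m² × 2.2368 m = 0.75518 kg
f_n = ½√(k/m) = 0.5·√(5031.2/0.75518) = 0.5·√(6662.2) = 40.811 Hz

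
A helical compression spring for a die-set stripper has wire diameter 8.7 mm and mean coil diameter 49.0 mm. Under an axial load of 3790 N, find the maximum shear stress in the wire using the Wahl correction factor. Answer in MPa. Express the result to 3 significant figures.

Spring index C = D/d = 49.0/8.7 = 5.6322
K_W = (4C−1)/(4C−4) + 0.615/C = 21.529/18.529 + 0.1092 = 1.2711
τ₀ = 8FD/(πd³) = 8·3790·49.0/(π·8.7³) = 1.48568e+06/2068.7 = 718.15 MPa
τ_max = K·τ₀ = 1.2711 × 718.15 = 912.85 MPa

913 MPa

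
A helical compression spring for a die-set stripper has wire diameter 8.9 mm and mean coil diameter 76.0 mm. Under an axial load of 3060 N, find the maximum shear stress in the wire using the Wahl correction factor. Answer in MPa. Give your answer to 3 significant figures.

984 MPa

Spring index C = D/d = 76.0/8.9 = 8.5393
K_W = (4C−1)/(4C−4) + 0.615/C = 33.157/30.157 + 0.0720 = 1.1715
τ₀ = 8FD/(πd³) = 8·3060·76.0/(π·8.9³) = 1.86048e+06/2214.7 = 840.05 MPa
τ_max = K·τ₀ = 1.1715 × 840.05 = 984.12 MPa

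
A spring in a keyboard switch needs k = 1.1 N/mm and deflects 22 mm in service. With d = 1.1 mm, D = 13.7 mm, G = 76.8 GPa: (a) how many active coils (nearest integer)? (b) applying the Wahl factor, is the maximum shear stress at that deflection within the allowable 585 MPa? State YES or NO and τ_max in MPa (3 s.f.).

(a) 5 coils; (b) NO, τ_max = 703 MPa

N_a = Gd⁴/(8D³k) = (76.8×10³)(1.1⁴)/(8·13.7³·1.1) = 4.969 → N_a = 5
Actual rate k = Gd⁴/(8D³·5) = 1.0932 N/mm
Working load F = kδ = 1.0932·22 = 24.051 N
C = 13.7/1.1 = 12.4545; K_W = (4C−1)/(4C−4)+0.615/C = 1.1149
τ_max = K_W·8FD/(πd³) = 1.1149·630.4 = 702.8 MPa
τ_max > 585 MPa → exceeds allowable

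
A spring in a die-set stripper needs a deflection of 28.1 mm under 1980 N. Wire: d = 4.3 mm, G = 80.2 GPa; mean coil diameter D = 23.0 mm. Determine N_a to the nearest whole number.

Required rate k = F/δ = 1980/28.1 = 70.463 N/mm
N_a = Gd⁴/(8D³k) = (80.2×10³ × 4.3⁴)/(8 × 23.0³ × 70.463)
    = 2.74188e+07 / 6.85855e+06 = 3.998 → 4 coils

4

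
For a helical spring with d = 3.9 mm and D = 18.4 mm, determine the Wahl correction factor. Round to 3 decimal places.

1.332

C = D/d = 18.4/3.9 = 4.7179
K_W = (4C−1)/(4C−4) + 0.615/C = 17.872/14.872 + 0.1304 = 1.3321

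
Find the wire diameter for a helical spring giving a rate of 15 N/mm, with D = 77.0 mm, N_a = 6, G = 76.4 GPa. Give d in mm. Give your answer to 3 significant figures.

d = (8D³N_a·k / G)^(1/4) = (8·77.0³·6·15 / (76.4×10³))^0.25
  = (4302.4)^0.25 = 8.0989 mm

8.10 mm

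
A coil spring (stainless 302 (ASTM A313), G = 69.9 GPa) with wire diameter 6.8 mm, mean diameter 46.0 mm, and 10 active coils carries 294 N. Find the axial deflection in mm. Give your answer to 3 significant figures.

k = Gd⁴/(8D³N_a) = (69.9×10³)(6.8⁴)/(8·46.0³·10) = 19.193 N/mm
δ = F/k = 294 / 19.193 = 15.318 mm

15.3 mm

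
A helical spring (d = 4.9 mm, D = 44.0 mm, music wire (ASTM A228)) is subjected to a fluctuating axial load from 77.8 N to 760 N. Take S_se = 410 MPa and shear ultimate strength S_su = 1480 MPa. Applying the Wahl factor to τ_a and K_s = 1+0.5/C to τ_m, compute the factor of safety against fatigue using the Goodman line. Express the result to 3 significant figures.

C = D/d = 44.0/4.9 = 8.9796; K_W = (4C−1)/(4C−4)+0.615/C = 1.1625; K_s = 1+0.5/C = 1.0557
F_a = (F_max−F_min)/2 = 341.1 N; F_m = (F_max+F_min)/2 = 418.9 N
τ_a = K_W·8F_aD/(πd³) = 1.1625 × 324.85 = 377.63 MPa
τ_m = K_s·8F_mD/(πd³) = 1.0557 × 398.95 = 421.16 MPa
Goodman: 1/n_f = τ_a/S_se + τ_m/S_su = 377.63/410 + 421.16/1480 = 0.92106 + 0.28457 = 1.2056
n_f = 1/1.2056 = 0.8294

0.829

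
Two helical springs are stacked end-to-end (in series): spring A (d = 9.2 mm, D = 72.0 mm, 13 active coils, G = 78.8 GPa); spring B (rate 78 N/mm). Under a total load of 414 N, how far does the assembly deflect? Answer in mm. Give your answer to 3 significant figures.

33.8 mm

k_A = Gd⁴/(8D³N_a) = (78.8×10³)(9.2⁴)/(8·72.0³·13) = 14.543 N/mm
Series: 1/k_eq = 1/14.543 + 1/78 = 0.081583; k_eq = 12.257 N/mm
δ = F/k_eq = 414/12.257 = 33.775 mm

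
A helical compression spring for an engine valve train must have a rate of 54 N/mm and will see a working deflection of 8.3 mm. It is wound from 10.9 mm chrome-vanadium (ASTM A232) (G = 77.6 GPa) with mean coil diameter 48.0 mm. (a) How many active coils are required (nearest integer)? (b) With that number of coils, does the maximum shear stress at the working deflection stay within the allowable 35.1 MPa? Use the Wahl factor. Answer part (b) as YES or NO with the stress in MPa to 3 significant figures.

N_a = Gd⁴/(8D³k) = (77.6×10³)(10.9⁴)/(8·48.0³·54) = 22.93 → N_a = 23
Actual rate k = Gd⁴/(8D³·23) = 53.83 N/mm
Working load F = kδ = 53.83·8.3 = 446.79 N
C = 48.0/10.9 = 4.4037; K_W = (4C−1)/(4C−4)+0.615/C = 1.3600
τ_max = K_W·8FD/(πd³) = 1.3600·42.17 = 57.352 MPa
τ_max > 35.1 MPa → exceeds allowable

(a) 23 coils; (b) NO, τ_max = 57.4 MPa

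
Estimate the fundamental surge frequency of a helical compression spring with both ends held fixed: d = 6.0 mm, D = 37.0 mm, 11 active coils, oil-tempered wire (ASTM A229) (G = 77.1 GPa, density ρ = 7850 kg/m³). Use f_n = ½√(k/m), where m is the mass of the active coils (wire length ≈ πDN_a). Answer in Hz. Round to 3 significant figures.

k = Gd⁴/(8D³N_a) = (77.1×10³)(6.0⁴)/(8·37.0³·11) = 22.417 N/mm = 22417 N/m
Wire length L = πDN_a = π·37.0·11 = 1278.6 mm
m = ρ·(πd²/4)·L = 7850 × 28.274×10⁻⁶ m² × 1.2786 m = 0.2838 kg
f_n = ½√(k/m) = 0.5·√(22417/0.2838) = 0.5·√(78989) = 140.52 Hz

141 Hz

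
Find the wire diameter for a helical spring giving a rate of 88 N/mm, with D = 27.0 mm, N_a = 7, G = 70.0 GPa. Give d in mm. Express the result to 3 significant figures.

6.10 mm

d = (8D³N_a·k / G)^(1/4) = (8·27.0³·7·88 / (70.0×10³))^0.25
  = (1385.7)^0.25 = 6.1012 mm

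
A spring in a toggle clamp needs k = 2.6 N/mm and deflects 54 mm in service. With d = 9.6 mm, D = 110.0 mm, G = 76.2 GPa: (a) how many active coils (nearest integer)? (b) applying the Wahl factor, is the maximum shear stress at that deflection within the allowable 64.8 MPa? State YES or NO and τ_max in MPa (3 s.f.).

N_a = Gd⁴/(8D³k) = (76.2×10³)(9.6⁴)/(8·110.0³·2.6) = 23.38 → N_a = 23
Actual rate k = Gd⁴/(8D³·23) = 2.6427 N/mm
Working load F = kδ = 2.6427·54 = 142.7 N
C = 110.0/9.6 = 11.4583; K_W = (4C−1)/(4C−4)+0.615/C = 1.1254
τ_max = K_W·8FD/(πd³) = 1.1254·45.181 = 50.846 MPa
τ_max ≤ 64.8 MPa → acceptable

(a) 23 coils; (b) YES, τ_max = 50.8 MPa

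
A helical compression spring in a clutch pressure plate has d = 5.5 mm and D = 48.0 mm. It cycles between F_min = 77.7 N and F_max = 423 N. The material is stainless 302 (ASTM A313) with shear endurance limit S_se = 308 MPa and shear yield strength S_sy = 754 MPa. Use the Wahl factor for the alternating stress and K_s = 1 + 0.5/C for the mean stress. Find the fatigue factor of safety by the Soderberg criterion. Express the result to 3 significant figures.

C = D/d = 48.0/5.5 = 8.7273; K_W = (4C−1)/(4C−4)+0.615/C = 1.1675; K_s = 1+0.5/C = 1.0573
F_a = (F_max−F_min)/2 = 172.65 N; F_m = (F_max+F_min)/2 = 250.35 N
τ_a = K_W·8F_aD/(πd³) = 1.1675 × 126.84 = 148.09 MPa
τ_m = K_s·8F_mD/(πd³) = 1.0573 × 183.93 = 194.46 MPa
Soderberg: 1/n_f = τ_a/S_se + τ_m/S_sy = 148.09/308 + 194.46/754 = 0.48081 + 0.25791 = 0.73872
n_f = 1/0.73872 = 1.354

1.35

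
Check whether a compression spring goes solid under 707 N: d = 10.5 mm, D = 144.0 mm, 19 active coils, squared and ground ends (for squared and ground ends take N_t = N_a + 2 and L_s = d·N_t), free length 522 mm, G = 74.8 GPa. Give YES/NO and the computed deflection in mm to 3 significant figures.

k = Gd⁴/(8D³N_a) = (74.8×10³)(10.5⁴)/(8·144.0³·19) = 2.0032 N/mm
N_t = 21; L_s = 10.5·21 = 220.5 mm; δ_solid = L₀ − L_s = 522 − 220.5 = 301.5 mm
δ = F/k = 707/2.0032 = 352.93 mm
δ ≥ δ_solid → spring goes solid

YES, δ = 353 mm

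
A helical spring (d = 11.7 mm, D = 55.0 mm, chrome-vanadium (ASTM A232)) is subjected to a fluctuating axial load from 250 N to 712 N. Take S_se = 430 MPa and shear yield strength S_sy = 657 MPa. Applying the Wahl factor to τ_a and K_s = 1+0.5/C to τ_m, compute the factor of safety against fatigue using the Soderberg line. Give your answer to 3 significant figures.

7.49

C = D/d = 55.0/11.7 = 4.7009; K_W = (4C−1)/(4C−4)+0.615/C = 1.3335; K_s = 1+0.5/C = 1.1064
F_a = (F_max−F_min)/2 = 231 N; F_m = (F_max+F_min)/2 = 481 N
τ_a = K_W·8F_aD/(πd³) = 1.3335 × 20.2 = 26.937 MPa
τ_m = K_s·8F_mD/(πd³) = 1.1064 × 42.062 = 46.536 MPa
Soderberg: 1/n_f = τ_a/S_se + τ_m/S_sy = 26.937/430 + 46.536/657 = 0.06264 + 0.07083 = 0.13347
n_f = 1/0.13347 = 7.492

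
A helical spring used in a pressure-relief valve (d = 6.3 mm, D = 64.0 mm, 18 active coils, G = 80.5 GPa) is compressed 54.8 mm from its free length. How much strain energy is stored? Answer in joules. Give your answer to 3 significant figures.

k = Gd⁴/(8D³N_a) = (80.5×10³)(6.3⁴)/(8·64.0³·18) = 3.3594 N/mm
U = ½kδ² = 0.5 × 3.3594 × 54.8² = 5044.1 N·mm = 5.0441 J

5.04 J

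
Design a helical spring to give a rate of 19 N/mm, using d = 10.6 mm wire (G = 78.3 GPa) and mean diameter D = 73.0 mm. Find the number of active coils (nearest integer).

N_a = Gd⁴/(8D³k) = (78.3×10³ × 10.6⁴)/(8 × 73.0³ × 19)
    = 9.88519e+08 / 5.91306e+07 = 16.72 → 17 coils

17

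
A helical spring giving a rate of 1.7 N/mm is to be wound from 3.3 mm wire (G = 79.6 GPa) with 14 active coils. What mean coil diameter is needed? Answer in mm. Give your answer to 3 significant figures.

36.7 mm

D = (Gd⁴/(8N_a·k))^(1/3) = (79.6×10³·3.3⁴/(8·14·1.7))^(1/3)
  = (49579.5)^(1/3) = 36.7367 mm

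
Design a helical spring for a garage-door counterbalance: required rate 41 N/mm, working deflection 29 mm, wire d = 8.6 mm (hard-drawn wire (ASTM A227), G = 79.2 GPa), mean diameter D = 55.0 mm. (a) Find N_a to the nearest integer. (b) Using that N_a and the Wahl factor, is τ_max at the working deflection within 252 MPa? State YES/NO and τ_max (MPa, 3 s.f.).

(a) 8 coils; (b) NO, τ_max = 321 MPa

N_a = Gd⁴/(8D³k) = (79.2×10³)(8.6⁴)/(8·55.0³·41) = 7.939 → N_a = 8
Actual rate k = Gd⁴/(8D³·8) = 40.687 N/mm
Working load F = kδ = 40.687·29 = 1179.9 N
C = 55.0/8.6 = 6.3953; K_W = (4C−1)/(4C−4)+0.615/C = 1.2352
τ_max = K_W·8FD/(πd³) = 1.2352·259.81 = 320.91 MPa
τ_max > 252 MPa → exceeds allowable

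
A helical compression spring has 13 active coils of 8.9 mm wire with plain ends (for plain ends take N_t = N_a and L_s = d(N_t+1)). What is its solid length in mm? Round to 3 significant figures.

125 mm

plain ends: N_t = N_a = 13
L_s = d·(N_t+1) = 8.9 × 14 = 124.6 mm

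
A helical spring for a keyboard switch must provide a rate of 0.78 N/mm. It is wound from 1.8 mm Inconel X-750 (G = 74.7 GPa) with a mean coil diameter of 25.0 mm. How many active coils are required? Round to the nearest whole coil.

N_a = Gd⁴/(8D³k) = (74.7×10³ × 1.8⁴)/(8 × 25.0³ × 0.78)
    = 784171 / 97500 = 8.043 → 8 coils

8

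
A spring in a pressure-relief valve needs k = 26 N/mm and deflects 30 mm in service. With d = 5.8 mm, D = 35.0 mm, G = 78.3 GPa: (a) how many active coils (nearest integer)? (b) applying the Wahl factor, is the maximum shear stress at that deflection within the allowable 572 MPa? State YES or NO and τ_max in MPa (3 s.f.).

N_a = Gd⁴/(8D³k) = (78.3×10³)(5.8⁴)/(8·35.0³·26) = 9.936 → N_a = 10
Actual rate k = Gd⁴/(8D³·10) = 25.833 N/mm
Working load F = kδ = 25.833·30 = 775 N
C = 35.0/5.8 = 6.0345; K_W = (4C−1)/(4C−4)+0.615/C = 1.2509
τ_max = K_W·8FD/(πd³) = 1.2509·354.02 = 442.84 MPa
τ_max ≤ 572 MPa → acceptable

(a) 10 coils; (b) YES, τ_max = 443 MPa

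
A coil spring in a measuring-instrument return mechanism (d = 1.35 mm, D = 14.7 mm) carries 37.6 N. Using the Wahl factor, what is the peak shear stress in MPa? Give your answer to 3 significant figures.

Spring index C = D/d = 14.7/1.35 = 10.8889
K_W = (4C−1)/(4C−4) + 0.615/C = 42.556/39.556 + 0.0565 = 1.1323
τ₀ = 8FD/(πd³) = 8·37.6·14.7/(π·1.35³) = 4421.76/7.7295 = 572.06 MPa
τ_max = K·τ₀ = 1.1323 × 572.06 = 647.76 MPa

648 MPa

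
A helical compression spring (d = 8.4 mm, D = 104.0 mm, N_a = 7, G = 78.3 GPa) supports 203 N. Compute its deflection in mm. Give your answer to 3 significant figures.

32.8 mm

k = Gd⁴/(8D³N_a) = (78.3×10³)(8.4⁴)/(8·104.0³·7) = 6.1886 N/mm
δ = F/k = 203 / 6.1886 = 32.802 mm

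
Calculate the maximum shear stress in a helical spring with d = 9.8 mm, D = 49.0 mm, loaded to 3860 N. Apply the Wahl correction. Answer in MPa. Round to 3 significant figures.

Spring index C = D/d = 49.0/9.8 = 5.0000
K_W = (4C−1)/(4C−4) + 0.615/C = 19.000/16.000 + 0.1230 = 1.3105
τ₀ = 8FD/(πd³) = 8·3860·49.0/(π·9.8³) = 1.51312e+06/2956.8 = 511.74 MPa
τ_max = K·τ₀ = 1.3105 × 511.74 = 670.63 MPa

671 MPa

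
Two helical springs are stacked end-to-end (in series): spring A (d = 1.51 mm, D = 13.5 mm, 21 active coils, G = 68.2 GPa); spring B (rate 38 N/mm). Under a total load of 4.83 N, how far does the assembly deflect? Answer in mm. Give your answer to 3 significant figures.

k_A = Gd⁴/(8D³N_a) = (68.2×10³)(1.51⁴)/(8·13.5³·21) = 0.85779 N/mm
Series: 1/k_eq = 1/0.85779 + 1/38 = 1.1921; k_eq = 0.83886 N/mm
δ = F/k_eq = 4.83/0.83886 = 5.7578 mm

5.76 mm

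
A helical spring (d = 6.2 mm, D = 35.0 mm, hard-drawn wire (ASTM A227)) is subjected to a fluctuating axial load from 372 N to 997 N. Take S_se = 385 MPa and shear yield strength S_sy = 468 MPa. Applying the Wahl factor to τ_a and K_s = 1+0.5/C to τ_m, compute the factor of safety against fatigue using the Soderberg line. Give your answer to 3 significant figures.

1.02

C = D/d = 35.0/6.2 = 5.6452; K_W = (4C−1)/(4C−4)+0.615/C = 1.2704; K_s = 1+0.5/C = 1.0886
F_a = (F_max−F_min)/2 = 312.5 N; F_m = (F_max+F_min)/2 = 684.5 N
τ_a = K_W·8F_aD/(πd³) = 1.2704 × 116.86 = 148.46 MPa
τ_m = K_s·8F_mD/(πd³) = 1.0886 × 255.98 = 278.65 MPa
Soderberg: 1/n_f = τ_a/S_se + τ_m/S_sy = 148.46/385 + 278.65/468 = 0.38562 + 0.59541 = 0.98104
n_f = 1/0.98104 = 1.019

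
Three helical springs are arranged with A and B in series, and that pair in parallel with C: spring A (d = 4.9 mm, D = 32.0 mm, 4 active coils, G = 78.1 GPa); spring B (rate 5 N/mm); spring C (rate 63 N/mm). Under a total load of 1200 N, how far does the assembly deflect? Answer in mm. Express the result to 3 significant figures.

k_A = Gd⁴/(8D³N_a) = (78.1×10³)(4.9⁴)/(8·32.0³·4) = 42.937 N/mm
Springs A,B series: k_AB = 1/(1/42.937+1/5) = 4.4785 N/mm; parallel with C: k_eq = 4.4785+63 = 67.478 N/mm
δ = F/k_eq = 1200/67.478 = 17.783 mm

17.8 mm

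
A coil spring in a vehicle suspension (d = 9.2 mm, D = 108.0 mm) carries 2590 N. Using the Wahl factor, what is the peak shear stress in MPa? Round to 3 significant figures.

1030 MPa

Spring index C = D/d = 108.0/9.2 = 11.7391
K_W = (4C−1)/(4C−4) + 0.615/C = 45.957/42.957 + 0.0524 = 1.1222
τ₀ = 8FD/(πd³) = 8·2590·108.0/(π·9.2³) = 2.23776e+06/2446.3 = 914.75 MPa
τ_max = K·τ₀ = 1.1222 × 914.75 = 1026.6 MPa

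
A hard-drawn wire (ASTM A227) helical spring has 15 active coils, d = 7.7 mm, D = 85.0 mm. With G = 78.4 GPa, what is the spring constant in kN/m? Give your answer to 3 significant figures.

3.74 kN/m

k = Gd⁴/(8D³N_a) = (78.4×10³ × 7.7⁴) / (8 × 85.0³ × 15)
  = 2.756e+08 / 7.3695e+07 = 3.7397 N/mm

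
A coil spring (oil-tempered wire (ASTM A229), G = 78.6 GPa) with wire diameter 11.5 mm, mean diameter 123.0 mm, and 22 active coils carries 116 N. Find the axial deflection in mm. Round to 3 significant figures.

27.6 mm

k = Gd⁴/(8D³N_a) = (78.6×10³)(11.5⁴)/(8·123.0³·22) = 4.1975 N/mm
δ = F/k = 116 / 4.1975 = 27.636 mm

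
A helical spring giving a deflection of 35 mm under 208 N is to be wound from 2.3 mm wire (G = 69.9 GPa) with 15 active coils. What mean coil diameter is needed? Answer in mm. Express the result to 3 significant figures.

14.0 mm

Required rate k = F/δ = 208/35 = 5.9429 N/mm
D = (Gd⁴/(8N_a·k))^(1/3) = (69.9×10³·2.3⁴/(8·15·5.9429))^(1/3)
  = (2742.91)^(1/3) = 13.9982 mm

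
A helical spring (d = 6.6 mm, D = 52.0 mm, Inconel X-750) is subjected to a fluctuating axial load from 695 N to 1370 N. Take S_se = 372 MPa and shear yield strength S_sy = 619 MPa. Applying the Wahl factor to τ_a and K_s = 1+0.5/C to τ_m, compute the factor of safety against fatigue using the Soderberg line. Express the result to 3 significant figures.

0.762

C = D/d = 52.0/6.6 = 7.8788; K_W = (4C−1)/(4C−4)+0.615/C = 1.1871; K_s = 1+0.5/C = 1.0635
F_a = (F_max−F_min)/2 = 337.5 N; F_m = (F_max+F_min)/2 = 1032.5 N
τ_a = K_W·8F_aD/(πd³) = 1.1871 × 155.45 = 184.53 MPa
τ_m = K_s·8F_mD/(πd³) = 1.0635 × 475.56 = 505.74 MPa
Soderberg: 1/n_f = τ_a/S_se + τ_m/S_sy = 184.53/372 + 505.74/619 = 0.49605 + 0.81702 = 1.3131
n_f = 1/1.3131 = 0.7616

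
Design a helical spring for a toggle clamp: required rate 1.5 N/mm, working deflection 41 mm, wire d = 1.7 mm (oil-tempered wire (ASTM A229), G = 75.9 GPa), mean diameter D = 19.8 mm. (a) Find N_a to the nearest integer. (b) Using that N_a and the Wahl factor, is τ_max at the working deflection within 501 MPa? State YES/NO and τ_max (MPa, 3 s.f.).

N_a = Gd⁴/(8D³k) = (75.9×10³)(1.7⁴)/(8·19.8³·1.5) = 6.806 → N_a = 7
Actual rate k = Gd⁴/(8D³·7) = 1.4583 N/mm
Working load F = kδ = 1.4583·41 = 59.791 N
C = 19.8/1.7 = 11.6471; K_W = (4C−1)/(4C−4)+0.615/C = 1.1232
τ_max = K_W·8FD/(πd³) = 1.1232·613.62 = 689.24 MPa
τ_max > 501 MPa → exceeds allowable

(a) 7 coils; (b) NO, τ_max = 689 MPa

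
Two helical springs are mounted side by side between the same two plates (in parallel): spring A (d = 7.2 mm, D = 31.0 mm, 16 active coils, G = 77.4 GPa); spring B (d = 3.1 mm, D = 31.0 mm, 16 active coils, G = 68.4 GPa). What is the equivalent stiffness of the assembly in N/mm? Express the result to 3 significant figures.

56.2 N/mm

k_A = Gd⁴/(8D³N_a) = (77.4×10³)(7.2⁴)/(8·31.0³·16) = 54.548 N/mm
k_B = Gd⁴/(8D³N_a) = (68.4×10³)(3.1⁴)/(8·31.0³·16) = 1.6566 N/mm
Parallel: k_eq = 54.548 + 1.6566 = 56.204 N/mm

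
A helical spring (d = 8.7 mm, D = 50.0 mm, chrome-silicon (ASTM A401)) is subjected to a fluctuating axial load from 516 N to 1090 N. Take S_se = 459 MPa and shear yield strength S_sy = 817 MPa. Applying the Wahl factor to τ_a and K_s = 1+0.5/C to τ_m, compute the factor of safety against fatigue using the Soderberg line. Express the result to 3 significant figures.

2.78

C = D/d = 50.0/8.7 = 5.7471; K_W = (4C−1)/(4C−4)+0.615/C = 1.2650; K_s = 1+0.5/C = 1.0870
F_a = (F_max−F_min)/2 = 287 N; F_m = (F_max+F_min)/2 = 803 N
τ_a = K_W·8F_aD/(πd³) = 1.2650 × 55.492 = 70.198 MPa
τ_m = K_s·8F_mD/(πd³) = 1.0870 × 155.26 = 168.77 MPa
Soderberg: 1/n_f = τ_a/S_se + τ_m/S_sy = 70.198/459 + 168.77/817 = 0.15294 + 0.20657 = 0.35951
n_f = 1/0.35951 = 2.782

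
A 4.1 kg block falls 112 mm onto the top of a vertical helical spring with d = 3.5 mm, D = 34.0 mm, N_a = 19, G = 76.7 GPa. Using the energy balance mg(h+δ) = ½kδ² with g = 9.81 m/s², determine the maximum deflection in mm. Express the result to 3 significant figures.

k = Gd⁴/(8D³N_a) = (76.7×10³)(3.5⁴)/(8·34.0³·19) = 1.9266 N/mm
W = mg = 4.1 × 9.81 = 40.221 N
½kδ² − Wδ − Wh = 0 → δ = (W + √(W² + 2kWh))/k
δ = (40.221 + √(1617.7 + 17357.5))/1.9266 = (40.221 + 137.75)/1.9266 = 92.377 mm

92.4 mm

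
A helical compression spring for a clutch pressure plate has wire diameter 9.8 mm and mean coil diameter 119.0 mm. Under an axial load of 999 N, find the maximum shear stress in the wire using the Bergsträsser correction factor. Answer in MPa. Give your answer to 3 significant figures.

357 MPa

Spring index C = D/d = 119.0/9.8 = 12.1429
K_B = (4C+2)/(4C−3) = 50.571/45.571 = 1.1097
τ₀ = 8FD/(πd³) = 8·999·119.0/(π·9.8³) = 951048/2956.8 = 321.64 MPa
τ_max = K·τ₀ = 1.1097 × 321.64 = 356.93 MPa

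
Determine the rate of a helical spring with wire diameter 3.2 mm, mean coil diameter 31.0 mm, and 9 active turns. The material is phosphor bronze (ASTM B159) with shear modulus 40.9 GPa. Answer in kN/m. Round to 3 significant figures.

2.00 kN/m

k = Gd⁴/(8D³N_a) = (40.9×10³ × 3.2⁴) / (8 × 31.0³ × 9)
  = 4.28868e+06 / 2.14495e+06 = 1.9994 N/mm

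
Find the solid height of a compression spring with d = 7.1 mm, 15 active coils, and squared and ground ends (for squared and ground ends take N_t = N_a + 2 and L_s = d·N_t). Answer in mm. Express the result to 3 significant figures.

squared and ground ends: N_t = N_a + 2 = 15 + 2 = 17
L_s = d·N_t = 7.1 × 17 = 120.7 mm

121 mm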